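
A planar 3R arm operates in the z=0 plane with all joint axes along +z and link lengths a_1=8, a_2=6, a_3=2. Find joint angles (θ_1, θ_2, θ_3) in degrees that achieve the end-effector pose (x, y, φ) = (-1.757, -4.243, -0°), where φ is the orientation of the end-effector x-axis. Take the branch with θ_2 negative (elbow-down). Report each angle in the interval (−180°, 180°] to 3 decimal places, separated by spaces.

wrist centre = target − a_3·(cos φ, sin φ) = (-3.7570, -4.2430)
cos θ_2 = (32.1181−8²−6²)/(2·8·6) = -0.7071; θ_2 = -134.9997° (elbow-down)
β = atan2(-4.2430,-3.7570) = -131.5236°; ψ = atan2(-4.2427,3.7574) = -48.4713°
θ_1 = β − ψ = -83.0523°
θ_3 = φ − θ_1 − θ_2 = -141.9480° (wrapped to (-180°,180°])

-83.052 -135.000 -141.948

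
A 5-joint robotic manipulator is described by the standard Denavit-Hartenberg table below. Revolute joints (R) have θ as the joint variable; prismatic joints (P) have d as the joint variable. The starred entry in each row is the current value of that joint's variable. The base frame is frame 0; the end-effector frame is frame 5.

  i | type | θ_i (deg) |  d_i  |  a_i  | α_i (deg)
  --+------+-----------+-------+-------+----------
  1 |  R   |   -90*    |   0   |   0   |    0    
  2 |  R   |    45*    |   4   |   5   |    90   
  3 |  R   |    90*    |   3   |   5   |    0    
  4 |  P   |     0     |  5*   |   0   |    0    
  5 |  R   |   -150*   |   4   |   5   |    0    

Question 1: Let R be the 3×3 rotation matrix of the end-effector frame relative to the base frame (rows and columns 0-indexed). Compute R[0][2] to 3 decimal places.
-0.707

End-effector z-axis (col 2 of R) = (-0.7071,-0.7071,0.0000)
R[0][2] = -0.7071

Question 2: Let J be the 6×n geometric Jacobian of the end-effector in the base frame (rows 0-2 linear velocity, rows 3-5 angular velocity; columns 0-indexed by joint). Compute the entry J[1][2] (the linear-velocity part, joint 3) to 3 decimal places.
axis z_2 = (-0.7071,-0.7071,0.0000); lever o_n−o_2 = (-6.7175,-10.2530,0.6699)
cross product → J_v[:, 2] = (-0.4737,0.4737,2.5000)
J_ω[:, 2] = z_2
entry J[1][2] = 0.4737

0.474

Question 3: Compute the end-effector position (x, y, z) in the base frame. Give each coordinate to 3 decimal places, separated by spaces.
after link 1: o_1 = (0.0000, 0.0000, 0.0000)
after link 2: o_2 = (3.5355, -3.5355, 4.0000)
after link 3: o_3 = (1.4142, -5.6569, 9.0000)
after link 4: o_4 = (-2.1213, -9.1924, 9.0000)
after link 5: o_5 = (-3.1820, -13.7886, 4.6699)

-3.182 -13.789 4.670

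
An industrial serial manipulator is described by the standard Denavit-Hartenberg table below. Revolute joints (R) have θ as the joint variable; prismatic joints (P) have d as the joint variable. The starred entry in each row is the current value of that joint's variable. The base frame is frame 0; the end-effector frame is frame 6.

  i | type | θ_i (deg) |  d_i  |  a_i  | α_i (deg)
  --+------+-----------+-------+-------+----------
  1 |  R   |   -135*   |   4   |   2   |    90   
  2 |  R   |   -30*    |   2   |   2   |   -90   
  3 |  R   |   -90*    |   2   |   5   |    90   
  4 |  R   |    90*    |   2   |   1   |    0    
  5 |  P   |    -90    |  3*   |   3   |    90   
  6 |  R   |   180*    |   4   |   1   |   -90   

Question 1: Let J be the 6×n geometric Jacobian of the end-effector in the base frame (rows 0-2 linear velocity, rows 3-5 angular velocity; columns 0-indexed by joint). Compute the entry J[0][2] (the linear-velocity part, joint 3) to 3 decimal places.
-7.822

axis z_2 = (-0.3536,-0.3536,0.8660); lever o_n−o_2 = (-1.5343,8.3652,1.6340)
cross product → J_v[:, 2] = (-7.8221,-0.7511,-3.5000)
J_ω[:, 2] = z_2
entry J[0][2] = -7.8221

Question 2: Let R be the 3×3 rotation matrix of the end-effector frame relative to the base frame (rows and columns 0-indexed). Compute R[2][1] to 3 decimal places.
0.866

End-effector y-axis (col 1 of R) = (-0.3536,-0.3536,0.8660)
R[2][1] = 0.8660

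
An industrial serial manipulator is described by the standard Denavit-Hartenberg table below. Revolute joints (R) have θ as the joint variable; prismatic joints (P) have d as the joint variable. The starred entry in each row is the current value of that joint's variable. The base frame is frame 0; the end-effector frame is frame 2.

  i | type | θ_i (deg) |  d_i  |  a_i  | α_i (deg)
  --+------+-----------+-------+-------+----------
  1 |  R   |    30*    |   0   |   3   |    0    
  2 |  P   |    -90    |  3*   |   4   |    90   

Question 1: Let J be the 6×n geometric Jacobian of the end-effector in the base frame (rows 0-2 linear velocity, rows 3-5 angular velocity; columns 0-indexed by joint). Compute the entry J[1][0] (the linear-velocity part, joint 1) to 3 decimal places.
4.598

axis z_0 = ẑ; lever o_n−o_0 = (4.5981,-1.9641,3.0000)
cross product → J_v[:, 0] = (1.9641,4.5981,-0.0000)
J_ω[:, 0] = z_0
entry J[1][0] = 4.5981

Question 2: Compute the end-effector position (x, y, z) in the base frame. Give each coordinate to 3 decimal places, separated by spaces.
4.598 -1.964 3.000

after link 1: o_1 = (2.5981, 1.5000, 0.0000)
after link 2: o_2 = (4.5981, -1.9641, 3.0000)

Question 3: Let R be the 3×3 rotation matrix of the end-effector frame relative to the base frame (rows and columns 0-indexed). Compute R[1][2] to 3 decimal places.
-0.500

End-effector z-axis (col 2 of R) = (-0.8660,-0.5000,0.0000)
R[1][2] = -0.5000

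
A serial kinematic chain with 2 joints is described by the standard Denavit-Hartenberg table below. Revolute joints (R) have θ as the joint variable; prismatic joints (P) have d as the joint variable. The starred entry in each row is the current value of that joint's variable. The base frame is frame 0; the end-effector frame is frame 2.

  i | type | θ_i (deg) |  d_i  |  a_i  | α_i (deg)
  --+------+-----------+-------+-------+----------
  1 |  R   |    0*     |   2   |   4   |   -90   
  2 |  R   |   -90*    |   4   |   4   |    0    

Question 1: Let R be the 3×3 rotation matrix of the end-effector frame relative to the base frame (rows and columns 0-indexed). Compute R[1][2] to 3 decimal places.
End-effector z-axis (col 2 of R) = (0.0000,1.0000,0.0000)
R[1][2] = 1.0000

1.000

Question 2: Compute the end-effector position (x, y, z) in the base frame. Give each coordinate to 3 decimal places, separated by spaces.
after link 1: o_1 = (4.0000, 0.0000, 2.0000)
after link 2: o_2 = (4.0000, 4.0000, 6.0000)

4.000 4.000 6.000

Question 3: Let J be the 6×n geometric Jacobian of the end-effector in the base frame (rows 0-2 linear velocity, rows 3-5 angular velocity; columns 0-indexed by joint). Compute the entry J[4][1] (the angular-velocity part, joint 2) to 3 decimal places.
axis z_1 = (0.0000,1.0000,0.0000); lever o_n−o_1 = (0.0000,4.0000,4.0000)
cross product → J_v[:, 1] = (4.0000,0.0000,0.0000)
J_ω[:, 1] = z_1
entry J[4][1] = 1.0000

1.000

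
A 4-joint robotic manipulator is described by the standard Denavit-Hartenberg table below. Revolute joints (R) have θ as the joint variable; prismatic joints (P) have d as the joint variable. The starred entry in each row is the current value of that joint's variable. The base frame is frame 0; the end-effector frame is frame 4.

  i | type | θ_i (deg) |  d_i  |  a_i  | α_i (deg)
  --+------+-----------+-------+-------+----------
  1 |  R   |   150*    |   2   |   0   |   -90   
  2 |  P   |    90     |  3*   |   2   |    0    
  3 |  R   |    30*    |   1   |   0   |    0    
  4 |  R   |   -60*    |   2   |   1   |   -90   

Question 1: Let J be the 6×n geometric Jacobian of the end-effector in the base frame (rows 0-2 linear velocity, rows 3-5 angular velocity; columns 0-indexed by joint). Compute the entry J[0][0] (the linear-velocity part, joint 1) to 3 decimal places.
4.946

axis z_0 = ẑ; lever o_n−o_0 = (-3.4330,-4.9462,-0.8660)
cross product → J_v[:, 0] = (4.9462,-3.4330,0.0000)
J_ω[:, 0] = z_0
entry J[0][0] = 4.9462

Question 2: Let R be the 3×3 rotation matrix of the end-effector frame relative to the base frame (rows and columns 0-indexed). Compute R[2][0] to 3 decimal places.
-0.866

End-effector x-axis (col 0 of R) = (-0.4330,0.2500,-0.8660)
R[2][0] = -0.8660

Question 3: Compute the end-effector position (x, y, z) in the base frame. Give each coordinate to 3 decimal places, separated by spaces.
after link 1: o_1 = (0.0000, 0.0000, 2.0000)
after link 2: o_2 = (-1.5000, -2.5981, 0.0000)
after link 3: o_3 = (-2.0000, -3.4641, 0.0000)
after link 4: o_4 = (-3.4330, -4.9462, -0.8660)

-3.433 -4.946 -0.866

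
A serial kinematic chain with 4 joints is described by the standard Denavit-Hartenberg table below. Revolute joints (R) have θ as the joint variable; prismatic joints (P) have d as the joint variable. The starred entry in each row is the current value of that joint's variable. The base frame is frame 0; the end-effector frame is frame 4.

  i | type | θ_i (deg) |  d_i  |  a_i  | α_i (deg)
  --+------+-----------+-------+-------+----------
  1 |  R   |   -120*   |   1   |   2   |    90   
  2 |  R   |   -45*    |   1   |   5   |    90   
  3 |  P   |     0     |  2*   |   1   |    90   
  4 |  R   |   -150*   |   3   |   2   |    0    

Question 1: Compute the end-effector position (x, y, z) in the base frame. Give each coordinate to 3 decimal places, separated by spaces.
after link 1: o_1 = (-1.0000, -1.7321, 1.0000)
after link 2: o_2 = (-3.6338, -4.2939, -2.5355)
after link 3: o_3 = (-3.2802, -3.6815, -4.6569)
after link 4: o_4 = (-0.4233, -4.7333, -2.7250)

-0.423 -4.733 -2.725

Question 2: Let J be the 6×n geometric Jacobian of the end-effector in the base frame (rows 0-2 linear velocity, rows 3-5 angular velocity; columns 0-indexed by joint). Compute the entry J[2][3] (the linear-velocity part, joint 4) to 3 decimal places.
axis z_3 = (0.8660,-0.5000,-0.0000); lever o_n−o_3 = (2.8569,-1.0517,1.9319)
cross product → J_v[:, 3] = (-0.9659,-1.6730,0.5176)
J_ω[:, 3] = z_3
entry J[2][3] = 0.5176

0.518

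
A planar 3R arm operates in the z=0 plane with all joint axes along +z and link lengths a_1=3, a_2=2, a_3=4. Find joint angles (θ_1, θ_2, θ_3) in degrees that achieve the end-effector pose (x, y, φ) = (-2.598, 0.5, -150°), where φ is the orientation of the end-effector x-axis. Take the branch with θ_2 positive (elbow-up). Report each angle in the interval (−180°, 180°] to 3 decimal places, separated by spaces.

wrist centre = target − a_3·(cos φ, sin φ) = (0.8661, 2.5000)
cos θ_2 = (7.0001−3²−2²)/(2·3·2) = -0.5000; θ_2 = 119.9993° (elbow-up)
β = atan2(2.5000,0.8661) = 70.8918°; ψ = atan2(1.7321,2.0000) = 40.8933°
θ_1 = β − ψ = 29.9985°
θ_3 = φ − θ_1 − θ_2 = 60.0022° (wrapped to (-180°,180°])

29.999 119.999 60.002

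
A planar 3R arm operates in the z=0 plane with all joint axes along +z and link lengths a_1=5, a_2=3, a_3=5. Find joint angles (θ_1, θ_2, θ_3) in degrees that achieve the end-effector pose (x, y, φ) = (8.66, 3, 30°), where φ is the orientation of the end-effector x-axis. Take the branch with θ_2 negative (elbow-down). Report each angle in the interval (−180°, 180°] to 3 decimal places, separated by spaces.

43.174 -120.005 106.831

wrist centre = target − a_3·(cos φ, sin φ) = (4.3299, 0.5000)
cos θ_2 = (18.9978−5²−3²)/(2·5·3) = -0.5001; θ_2 = -120.0049° (elbow-down)
β = atan2(0.5000,4.3299) = 6.5872°; ψ = atan2(-2.5979,3.4998) = -36.5872°
θ_1 = β − ψ = 43.1743°
θ_3 = φ − θ_1 − θ_2 = 106.8305° (wrapped to (-180°,180°])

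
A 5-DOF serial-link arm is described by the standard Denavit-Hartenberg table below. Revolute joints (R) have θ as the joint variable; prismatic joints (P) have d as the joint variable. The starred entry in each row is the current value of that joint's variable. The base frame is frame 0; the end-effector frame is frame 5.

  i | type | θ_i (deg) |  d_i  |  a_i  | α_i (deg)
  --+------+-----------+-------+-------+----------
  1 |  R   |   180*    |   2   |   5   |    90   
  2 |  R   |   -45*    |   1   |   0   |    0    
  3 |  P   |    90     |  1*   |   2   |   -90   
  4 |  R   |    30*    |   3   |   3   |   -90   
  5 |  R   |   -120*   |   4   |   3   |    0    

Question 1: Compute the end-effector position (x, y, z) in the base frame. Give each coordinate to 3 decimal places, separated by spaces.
-1.960 -2.214 6.877

after link 1: o_1 = (-5.0000, 0.0000, 2.0000)
after link 2: o_2 = (-5.0000, 1.0000, 2.0000)
after link 3: o_3 = (-6.4142, 2.0000, 3.4142)
after link 4: o_4 = (-6.1300, 0.5000, 7.3727)
after link 5: o_5 = (-1.9601, -2.2141, 6.8770)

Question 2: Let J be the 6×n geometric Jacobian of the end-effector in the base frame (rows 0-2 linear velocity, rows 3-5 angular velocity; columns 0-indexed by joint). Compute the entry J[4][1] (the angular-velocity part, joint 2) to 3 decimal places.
1.000

axis z_1 = (0.0000,1.0000,0.0000); lever o_n−o_1 = (3.0399,-2.2141,4.8770)
cross product → J_v[:, 1] = (4.8770,-0.0000,-3.0399)
J_ω[:, 1] = z_1
entry J[4][1] = 1.0000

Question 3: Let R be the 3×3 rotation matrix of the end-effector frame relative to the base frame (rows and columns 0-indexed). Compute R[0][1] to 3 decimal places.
-0.177

End-effector y-axis (col 1 of R) = (-0.1768,-0.4330,0.8839)
R[0][1] = -0.1768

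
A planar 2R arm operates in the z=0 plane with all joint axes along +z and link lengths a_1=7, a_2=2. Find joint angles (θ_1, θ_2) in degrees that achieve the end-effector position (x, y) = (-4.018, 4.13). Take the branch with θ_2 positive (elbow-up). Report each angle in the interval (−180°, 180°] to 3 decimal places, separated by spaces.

cos θ_2 = (33.2012−7²−2²)/(2·7·2) = -0.7071; θ_2 = 134.9994° (elbow-up)
β = atan2(4.1300,-4.0180) = 134.2125°; ψ = atan2(1.4142,5.5858) = 14.2077°
θ_1 = β − ψ = 120.0047°

120.005 134.999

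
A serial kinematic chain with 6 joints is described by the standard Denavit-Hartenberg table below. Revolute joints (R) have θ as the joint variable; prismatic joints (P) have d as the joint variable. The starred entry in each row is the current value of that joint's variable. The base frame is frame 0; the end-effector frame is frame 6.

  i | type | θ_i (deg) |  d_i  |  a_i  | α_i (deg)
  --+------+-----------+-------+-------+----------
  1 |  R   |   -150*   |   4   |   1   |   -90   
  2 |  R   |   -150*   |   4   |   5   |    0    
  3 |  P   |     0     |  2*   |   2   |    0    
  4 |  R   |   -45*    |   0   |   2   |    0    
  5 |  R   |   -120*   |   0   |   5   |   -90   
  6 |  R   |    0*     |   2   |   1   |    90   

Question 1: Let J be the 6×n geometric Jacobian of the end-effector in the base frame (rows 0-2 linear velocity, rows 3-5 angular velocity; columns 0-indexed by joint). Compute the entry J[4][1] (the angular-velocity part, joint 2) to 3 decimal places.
axis z_1 = (0.5000,-0.8660,0.0000); lever o_n−o_1 = (7.4735,-2.6134,-2.6745)
cross product → J_v[:, 1] = (2.3162,1.3372,5.1656)
J_ω[:, 1] = z_1
entry J[4][1] = -0.8660

-0.866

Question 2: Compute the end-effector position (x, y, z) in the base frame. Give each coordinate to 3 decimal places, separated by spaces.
6.608 -3.113 1.326

after link 1: o_1 = (-0.8660, -0.5000, 4.0000)
after link 2: o_2 = (4.8840, -1.7990, 6.5000)
after link 3: o_3 = (7.3840, -2.6651, 7.5000)
after link 4: o_4 = (9.0570, -1.6991, 6.9824)
after link 5: o_5 = (5.9951, -3.4669, 3.4468)
after link 6: o_6 = (6.6075, -3.1134, 1.3255)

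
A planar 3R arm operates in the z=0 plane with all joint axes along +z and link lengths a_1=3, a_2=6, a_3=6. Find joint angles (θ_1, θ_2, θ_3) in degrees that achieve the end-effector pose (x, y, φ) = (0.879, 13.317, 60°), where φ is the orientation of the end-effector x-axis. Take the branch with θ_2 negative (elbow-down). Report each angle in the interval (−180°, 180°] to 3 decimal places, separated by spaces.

135.013 -45.020 -29.992

wrist centre = target − a_3·(cos φ, sin φ) = (-2.1210, 8.1208)
cos θ_2 = (70.4468−3²−6²)/(2·3·6) = 0.7069; θ_2 = -45.0203° (elbow-down)
β = atan2(8.1208,-2.1210) = 104.6375°; ψ = atan2(-4.2441,7.2411) = -30.3753°
θ_1 = β − ψ = 135.0128°
θ_3 = φ − θ_1 − θ_2 = -29.9924° (wrapped to (-180°,180°])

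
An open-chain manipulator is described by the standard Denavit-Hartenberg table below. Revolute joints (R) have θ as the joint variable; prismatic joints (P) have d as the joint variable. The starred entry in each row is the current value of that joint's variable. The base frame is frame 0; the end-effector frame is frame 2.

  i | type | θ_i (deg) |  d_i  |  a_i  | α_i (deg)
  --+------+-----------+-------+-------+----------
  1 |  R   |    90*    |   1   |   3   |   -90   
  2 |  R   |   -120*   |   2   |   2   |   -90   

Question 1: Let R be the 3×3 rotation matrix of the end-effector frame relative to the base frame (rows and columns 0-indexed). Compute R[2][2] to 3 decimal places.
End-effector z-axis (col 2 of R) = (0.0000,0.8660,0.5000)
R[2][2] = 0.5000

0.500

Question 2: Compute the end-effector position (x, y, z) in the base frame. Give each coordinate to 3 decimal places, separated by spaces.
after link 1: o_1 = (0.0000, 3.0000, 1.0000)
after link 2: o_2 = (-2.0000, 2.0000, 2.7321)

-2.000 2.000 2.732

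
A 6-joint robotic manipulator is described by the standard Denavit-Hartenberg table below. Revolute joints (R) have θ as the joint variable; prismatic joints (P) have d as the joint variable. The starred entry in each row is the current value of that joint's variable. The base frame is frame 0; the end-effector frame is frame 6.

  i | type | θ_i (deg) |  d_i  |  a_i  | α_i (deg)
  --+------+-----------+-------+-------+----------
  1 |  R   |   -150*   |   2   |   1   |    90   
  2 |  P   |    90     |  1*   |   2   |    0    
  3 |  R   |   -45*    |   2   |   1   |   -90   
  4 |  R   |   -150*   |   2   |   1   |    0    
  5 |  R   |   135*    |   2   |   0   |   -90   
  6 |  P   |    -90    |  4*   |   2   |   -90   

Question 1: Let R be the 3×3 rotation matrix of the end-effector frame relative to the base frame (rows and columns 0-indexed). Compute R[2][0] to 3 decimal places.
0.707

End-effector x-axis (col 0 of R) = (0.6124,0.3536,0.7071)
R[2][0] = 0.7071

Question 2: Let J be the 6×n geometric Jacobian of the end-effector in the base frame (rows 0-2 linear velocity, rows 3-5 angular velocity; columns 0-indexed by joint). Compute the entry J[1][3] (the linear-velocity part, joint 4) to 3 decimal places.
1.043

axis z_3 = (0.6124,0.3536,0.7071); lever o_n−o_3 = (5.2524,-0.8516,4.3623)
cross product → J_v[:, 3] = (2.1445,1.0427,-2.3785)
J_ω[:, 3] = z_3
entry J[1][3] = 1.0427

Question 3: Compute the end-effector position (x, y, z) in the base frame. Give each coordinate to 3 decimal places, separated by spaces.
after link 1: o_1 = (-0.8660, -0.5000, 2.0000)
after link 2: o_2 = (-1.3660, 0.3660, 4.0000)
after link 3: o_3 = (-2.9784, 1.7445, 4.7071)
after link 4: o_4 = (-1.4733, 3.1908, 5.5089)
after link 5: o_5 = (-0.2486, 3.8979, 6.9232)
after link 6: o_6 = (2.2740, 0.8930, 9.0694)

2.274 0.893 9.069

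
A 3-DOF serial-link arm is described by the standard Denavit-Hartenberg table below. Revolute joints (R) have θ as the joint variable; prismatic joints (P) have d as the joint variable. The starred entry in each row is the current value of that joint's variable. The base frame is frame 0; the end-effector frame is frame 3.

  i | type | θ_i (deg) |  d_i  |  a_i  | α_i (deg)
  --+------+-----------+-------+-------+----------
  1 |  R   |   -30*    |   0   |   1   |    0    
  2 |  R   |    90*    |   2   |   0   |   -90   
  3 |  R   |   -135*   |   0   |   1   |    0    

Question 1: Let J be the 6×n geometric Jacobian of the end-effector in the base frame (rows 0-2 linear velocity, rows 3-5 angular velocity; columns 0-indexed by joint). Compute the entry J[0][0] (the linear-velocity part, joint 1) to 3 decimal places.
axis z_0 = ẑ; lever o_n−o_0 = (0.5125,-1.1124,2.7071)
cross product → J_v[:, 0] = (1.1124,0.5125,-0.0000)
J_ω[:, 0] = z_0
entry J[0][0] = 1.1124

1.112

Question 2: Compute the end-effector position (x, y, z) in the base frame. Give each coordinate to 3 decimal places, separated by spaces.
after link 1: o_1 = (0.8660, -0.5000, 0.0000)
after link 2: o_2 = (0.8660, -0.5000, 2.0000)
after link 3: o_3 = (0.5125, -1.1124, 2.7071)

0.512 -1.112 2.707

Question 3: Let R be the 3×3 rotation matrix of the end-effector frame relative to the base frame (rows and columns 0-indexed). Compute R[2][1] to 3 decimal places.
0.707

End-effector y-axis (col 1 of R) = (0.3536,0.6124,0.7071)
R[2][1] = 0.7071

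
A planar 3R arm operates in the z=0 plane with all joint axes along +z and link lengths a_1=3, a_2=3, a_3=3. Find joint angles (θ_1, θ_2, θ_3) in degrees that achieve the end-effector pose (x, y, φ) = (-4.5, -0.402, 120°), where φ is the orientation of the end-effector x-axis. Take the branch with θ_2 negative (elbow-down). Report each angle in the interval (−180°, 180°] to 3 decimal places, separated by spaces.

-90.000 -89.999 -60.001

wrist centre = target − a_3·(cos φ, sin φ) = (-3.0000, -3.0001)
cos θ_2 = (18.0005−3²−3²)/(2·3·3) = 0.0000; θ_2 = -89.9985° (elbow-down)
β = atan2(-3.0001,-3.0000) = -134.9993°; ψ = atan2(-3.0000,3.0001) = -44.9993°
θ_1 = β − ψ = -90.0000°
θ_3 = φ − θ_1 − θ_2 = -60.0015° (wrapped to (-180°,180°])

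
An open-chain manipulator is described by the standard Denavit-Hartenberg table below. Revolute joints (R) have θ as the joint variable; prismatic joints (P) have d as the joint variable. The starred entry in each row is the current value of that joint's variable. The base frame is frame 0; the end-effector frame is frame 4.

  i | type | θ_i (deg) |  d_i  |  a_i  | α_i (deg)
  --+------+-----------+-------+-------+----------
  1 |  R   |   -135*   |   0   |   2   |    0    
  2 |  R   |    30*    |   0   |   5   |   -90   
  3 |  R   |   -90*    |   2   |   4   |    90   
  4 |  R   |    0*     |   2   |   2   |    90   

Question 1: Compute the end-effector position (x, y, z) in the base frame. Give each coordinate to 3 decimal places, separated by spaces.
after link 1: o_1 = (-1.4142, -1.4142, 0.0000)
after link 2: o_2 = (-2.7083, -6.2438, 0.0000)
after link 3: o_3 = (-0.7765, -6.7615, 4.0000)
after link 4: o_4 = (-0.2588, -4.8296, 6.0000)

-0.259 -4.830 6.000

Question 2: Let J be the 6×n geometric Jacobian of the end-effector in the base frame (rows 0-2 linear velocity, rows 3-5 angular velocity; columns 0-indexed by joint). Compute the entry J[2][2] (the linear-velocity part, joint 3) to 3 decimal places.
2.000

axis z_2 = (0.9659,-0.2588,0.0000); lever o_n−o_2 = (2.4495,1.4142,6.0000)
cross product → J_v[:, 2] = (-1.5529,-5.7956,2.0000)
J_ω[:, 2] = z_2
entry J[2][2] = 2.0000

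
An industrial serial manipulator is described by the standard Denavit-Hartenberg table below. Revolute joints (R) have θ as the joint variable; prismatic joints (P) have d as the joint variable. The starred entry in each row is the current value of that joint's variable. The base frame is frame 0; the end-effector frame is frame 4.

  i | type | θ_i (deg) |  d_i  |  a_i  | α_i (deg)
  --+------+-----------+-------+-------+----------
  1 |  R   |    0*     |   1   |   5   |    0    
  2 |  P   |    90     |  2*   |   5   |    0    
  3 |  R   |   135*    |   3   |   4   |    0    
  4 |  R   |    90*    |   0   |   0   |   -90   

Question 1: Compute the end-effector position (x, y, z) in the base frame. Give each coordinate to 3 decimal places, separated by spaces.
after link 1: o_1 = (5.0000, 0.0000, 1.0000)
after link 2: o_2 = (5.0000, 5.0000, 3.0000)
after link 3: o_3 = (2.1716, 2.1716, 6.0000)
after link 4: o_4 = (2.1716, 2.1716, 6.0000)

2.172 2.172 6.000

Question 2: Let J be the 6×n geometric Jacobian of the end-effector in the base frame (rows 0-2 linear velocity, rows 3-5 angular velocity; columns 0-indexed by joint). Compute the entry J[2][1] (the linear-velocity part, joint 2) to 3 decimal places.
prismatic axis z_1 = (0.0000,0.0000,1.0000)
J_v[:, 1] = z_1; J_ω[:, 1] = (0,0,0)
entry J[2][1] = 1.0000

1.000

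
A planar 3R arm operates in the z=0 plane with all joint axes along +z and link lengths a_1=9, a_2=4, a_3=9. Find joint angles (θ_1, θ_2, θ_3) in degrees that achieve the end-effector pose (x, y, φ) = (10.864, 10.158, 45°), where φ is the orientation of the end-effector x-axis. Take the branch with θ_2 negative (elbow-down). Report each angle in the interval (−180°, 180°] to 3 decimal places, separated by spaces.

59.998 -150.002 135.004

wrist centre = target − a_3·(cos φ, sin φ) = (4.5000, 3.7940)
cos θ_2 = (34.6451−9²−4²)/(2·9·4) = -0.8660; θ_2 = -150.0017° (elbow-down)
β = atan2(3.7940,4.5000) = 40.1347°; ψ = atan2(-1.9999,5.5358) = -19.8629°
θ_1 = β − ψ = 59.9976°
θ_3 = φ − θ_1 − θ_2 = 135.0041° (wrapped to (-180°,180°])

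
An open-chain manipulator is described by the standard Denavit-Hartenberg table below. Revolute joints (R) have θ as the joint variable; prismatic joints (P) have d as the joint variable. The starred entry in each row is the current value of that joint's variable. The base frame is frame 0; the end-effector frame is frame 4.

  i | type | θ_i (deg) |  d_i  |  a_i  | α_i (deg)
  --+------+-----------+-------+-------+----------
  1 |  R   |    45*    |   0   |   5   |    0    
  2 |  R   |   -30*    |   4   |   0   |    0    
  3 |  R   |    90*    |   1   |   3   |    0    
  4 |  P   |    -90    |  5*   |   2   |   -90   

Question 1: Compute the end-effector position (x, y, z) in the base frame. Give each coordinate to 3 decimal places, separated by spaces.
after link 1: o_1 = (3.5355, 3.5355, 0.0000)
after link 2: o_2 = (3.5355, 3.5355, 4.0000)
after link 3: o_3 = (2.7591, 6.4333, 5.0000)
after link 4: o_4 = (4.6909, 6.9509, 10.0000)

4.691 6.951 10.000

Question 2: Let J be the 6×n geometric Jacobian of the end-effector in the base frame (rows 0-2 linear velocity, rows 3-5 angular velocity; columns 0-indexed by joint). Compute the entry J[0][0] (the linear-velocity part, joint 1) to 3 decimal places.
-6.951

axis z_0 = ẑ; lever o_n−o_0 = (4.6909,6.9509,10.0000)
cross product → J_v[:, 0] = (-6.9509,4.6909,0.0000)
J_ω[:, 0] = z_0
entry J[0][0] = -6.9509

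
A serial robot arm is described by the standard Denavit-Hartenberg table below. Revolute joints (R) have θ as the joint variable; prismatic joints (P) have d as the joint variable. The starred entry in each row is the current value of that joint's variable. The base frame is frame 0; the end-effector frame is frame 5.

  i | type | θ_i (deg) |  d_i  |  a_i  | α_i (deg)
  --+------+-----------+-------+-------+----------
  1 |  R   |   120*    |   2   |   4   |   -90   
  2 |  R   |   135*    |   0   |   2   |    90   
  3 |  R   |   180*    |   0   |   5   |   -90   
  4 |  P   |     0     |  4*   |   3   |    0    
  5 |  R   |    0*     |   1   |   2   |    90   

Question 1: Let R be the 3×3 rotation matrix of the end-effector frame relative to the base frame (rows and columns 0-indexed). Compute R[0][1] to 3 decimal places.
0.866

End-effector y-axis (col 1 of R) = (0.8660,0.5000,-0.0000)
R[0][1] = 0.8660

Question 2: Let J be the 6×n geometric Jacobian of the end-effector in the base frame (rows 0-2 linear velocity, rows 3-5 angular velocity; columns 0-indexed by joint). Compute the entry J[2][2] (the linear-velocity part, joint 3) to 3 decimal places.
axis z_2 = (-0.3536,0.6124,-0.7071); lever o_n−o_2 = (0.7946,8.6237,7.0711)
cross product → J_v[:, 2] = (10.4280,1.9381,-3.5355)
J_ω[:, 2] = z_2
entry J[2][2] = -3.5355

-3.536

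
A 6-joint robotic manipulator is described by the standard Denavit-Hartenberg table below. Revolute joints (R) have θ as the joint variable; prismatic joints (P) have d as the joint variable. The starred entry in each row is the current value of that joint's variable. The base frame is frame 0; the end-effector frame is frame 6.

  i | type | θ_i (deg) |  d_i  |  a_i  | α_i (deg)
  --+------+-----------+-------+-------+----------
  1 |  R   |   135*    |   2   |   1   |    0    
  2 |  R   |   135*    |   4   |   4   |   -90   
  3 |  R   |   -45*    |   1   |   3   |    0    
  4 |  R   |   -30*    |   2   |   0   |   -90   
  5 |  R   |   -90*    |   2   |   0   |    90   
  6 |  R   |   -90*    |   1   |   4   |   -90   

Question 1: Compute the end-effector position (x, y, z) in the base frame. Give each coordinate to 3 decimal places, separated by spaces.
after link 1: o_1 = (-0.7071, 0.7071, 2.0000)
after link 2: o_2 = (-0.7071, -3.2929, 6.0000)
after link 3: o_3 = (0.2929, -5.4142, 8.1213)
after link 4: o_4 = (2.2929, -5.4142, 8.1213)
after link 5: o_5 = (2.2929, -7.3461, 7.6037)
after link 6: o_6 = (2.2929, -3.2235, 7.6730)

2.293 -3.224 7.673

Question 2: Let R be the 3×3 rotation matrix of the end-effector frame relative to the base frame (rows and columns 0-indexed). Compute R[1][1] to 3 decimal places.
End-effector y-axis (col 1 of R) = (-0.0000,-0.2588,0.9659)
R[1][1] = -0.2588

-0.259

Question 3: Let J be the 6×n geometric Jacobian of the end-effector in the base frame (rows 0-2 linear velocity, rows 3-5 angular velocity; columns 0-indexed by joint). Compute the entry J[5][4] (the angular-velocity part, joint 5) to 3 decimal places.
-0.259

axis z_4 = (-0.0000,-0.9659,-0.2588); lever o_n−o_4 = (0.0000,2.1907,-0.4483)
cross product → J_v[:, 4] = (1.0000,-0.0000,0.0000)
J_ω[:, 4] = z_4
entry J[5][4] = -0.2588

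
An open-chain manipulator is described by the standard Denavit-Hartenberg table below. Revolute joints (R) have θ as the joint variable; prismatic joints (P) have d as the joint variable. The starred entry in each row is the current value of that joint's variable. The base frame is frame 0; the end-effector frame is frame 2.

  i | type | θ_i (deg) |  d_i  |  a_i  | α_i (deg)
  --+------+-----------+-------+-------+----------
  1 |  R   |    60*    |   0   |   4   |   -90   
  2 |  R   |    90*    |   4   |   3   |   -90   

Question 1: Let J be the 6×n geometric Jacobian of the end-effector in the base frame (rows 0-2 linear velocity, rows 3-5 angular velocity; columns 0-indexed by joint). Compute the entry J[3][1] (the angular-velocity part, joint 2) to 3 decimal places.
-0.866

axis z_1 = (-0.8660,0.5000,0.0000); lever o_n−o_1 = (-3.4641,2.0000,-3.0000)
cross product → J_v[:, 1] = (-1.5000,-2.5981,-0.0000)
J_ω[:, 1] = z_1
entry J[3][1] = -0.8660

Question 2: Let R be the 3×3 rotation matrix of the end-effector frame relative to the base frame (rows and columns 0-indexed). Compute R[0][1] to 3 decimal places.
End-effector y-axis (col 1 of R) = (0.8660,-0.5000,-0.0000)
R[0][1] = 0.8660

0.866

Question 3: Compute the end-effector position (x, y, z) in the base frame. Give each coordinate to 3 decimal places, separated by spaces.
-1.464 5.464 -3.000

after link 1: o_1 = (2.0000, 3.4641, 0.0000)
after link 2: o_2 = (-1.4641, 5.4641, -3.0000)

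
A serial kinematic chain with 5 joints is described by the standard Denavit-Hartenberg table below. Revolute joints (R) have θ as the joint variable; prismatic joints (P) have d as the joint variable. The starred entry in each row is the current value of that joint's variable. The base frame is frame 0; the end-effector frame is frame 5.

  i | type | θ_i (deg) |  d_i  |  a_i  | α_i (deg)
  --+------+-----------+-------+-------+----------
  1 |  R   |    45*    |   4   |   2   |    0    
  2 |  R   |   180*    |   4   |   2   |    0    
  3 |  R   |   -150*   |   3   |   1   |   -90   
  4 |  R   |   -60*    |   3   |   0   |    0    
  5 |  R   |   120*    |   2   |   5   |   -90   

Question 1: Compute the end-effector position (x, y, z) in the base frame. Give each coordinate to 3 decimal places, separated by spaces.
-3.924 4.675 6.670

after link 1: o_1 = (1.4142, 1.4142, 4.0000)
after link 2: o_2 = (-0.0000, 0.0000, 8.0000)
after link 3: o_3 = (0.2588, 0.9659, 11.0000)
after link 4: o_4 = (-2.6390, 1.7424, 11.0000)
after link 5: o_5 = (-3.9238, 4.6748, 6.6699)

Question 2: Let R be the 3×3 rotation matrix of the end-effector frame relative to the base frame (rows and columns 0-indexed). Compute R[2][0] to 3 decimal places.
End-effector x-axis (col 0 of R) = (0.1294,0.4830,-0.8660)
R[2][0] = -0.8660

-0.866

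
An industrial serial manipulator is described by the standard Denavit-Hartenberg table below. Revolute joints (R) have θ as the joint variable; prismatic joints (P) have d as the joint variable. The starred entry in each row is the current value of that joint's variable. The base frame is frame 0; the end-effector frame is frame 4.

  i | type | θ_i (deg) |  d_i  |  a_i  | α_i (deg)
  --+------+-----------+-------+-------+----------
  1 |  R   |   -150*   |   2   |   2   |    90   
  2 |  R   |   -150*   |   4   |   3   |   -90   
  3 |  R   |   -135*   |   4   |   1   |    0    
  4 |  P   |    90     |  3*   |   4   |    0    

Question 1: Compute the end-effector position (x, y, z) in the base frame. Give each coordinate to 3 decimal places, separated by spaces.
-4.690 5.994 -6.623

after link 1: o_1 = (-1.7321, -1.0000, 2.0000)
after link 2: o_2 = (-1.4821, 3.7631, 0.5000)
after link 3: o_3 = (-4.0980, 3.0693, -2.6105)
after link 4: o_4 = (-4.6899, 5.9936, -6.6228)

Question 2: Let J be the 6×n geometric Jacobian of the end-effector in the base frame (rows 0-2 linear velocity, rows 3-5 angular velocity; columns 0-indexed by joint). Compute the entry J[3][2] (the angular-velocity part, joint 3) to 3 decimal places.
axis z_2 = (-0.4330,-0.2500,-0.8660); lever o_n−o_2 = (-3.2079,2.2304,-7.1228)
cross product → J_v[:, 2] = (3.7123,-0.3062,-1.7678)
J_ω[:, 2] = z_2
entry J[3][2] = -0.4330

-0.433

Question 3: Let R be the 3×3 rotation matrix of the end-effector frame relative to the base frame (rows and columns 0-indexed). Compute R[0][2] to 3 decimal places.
End-effector z-axis (col 2 of R) = (-0.4330,-0.2500,-0.8660)
R[0][2] = -0.4330

-0.433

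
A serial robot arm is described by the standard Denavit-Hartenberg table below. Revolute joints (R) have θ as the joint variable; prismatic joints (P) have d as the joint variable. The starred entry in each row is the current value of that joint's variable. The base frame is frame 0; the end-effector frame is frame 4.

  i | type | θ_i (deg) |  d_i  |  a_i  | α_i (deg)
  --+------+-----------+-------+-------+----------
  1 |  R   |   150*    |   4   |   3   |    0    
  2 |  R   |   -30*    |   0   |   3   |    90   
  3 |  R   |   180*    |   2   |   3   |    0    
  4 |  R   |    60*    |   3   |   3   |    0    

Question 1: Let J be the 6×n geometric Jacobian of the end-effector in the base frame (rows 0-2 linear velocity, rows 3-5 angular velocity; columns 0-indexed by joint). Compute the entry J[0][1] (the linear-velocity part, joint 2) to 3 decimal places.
-1.201

axis z_1 = (0.0000,0.0000,1.0000); lever o_n−o_1 = (5.0801,1.2010,-2.5981)
cross product → J_v[:, 1] = (-1.2010,5.0801,0.0000)
J_ω[:, 1] = z_1
entry J[0][1] = -1.2010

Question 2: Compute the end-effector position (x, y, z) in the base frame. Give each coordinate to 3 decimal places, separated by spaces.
2.482 2.701 1.402

after link 1: o_1 = (-2.5981, 1.5000, 4.0000)
after link 2: o_2 = (-4.0981, 4.0981, 4.0000)
after link 3: o_3 = (-0.8660, 2.5000, 4.0000)
after link 4: o_4 = (2.4821, 2.7010, 1.4019)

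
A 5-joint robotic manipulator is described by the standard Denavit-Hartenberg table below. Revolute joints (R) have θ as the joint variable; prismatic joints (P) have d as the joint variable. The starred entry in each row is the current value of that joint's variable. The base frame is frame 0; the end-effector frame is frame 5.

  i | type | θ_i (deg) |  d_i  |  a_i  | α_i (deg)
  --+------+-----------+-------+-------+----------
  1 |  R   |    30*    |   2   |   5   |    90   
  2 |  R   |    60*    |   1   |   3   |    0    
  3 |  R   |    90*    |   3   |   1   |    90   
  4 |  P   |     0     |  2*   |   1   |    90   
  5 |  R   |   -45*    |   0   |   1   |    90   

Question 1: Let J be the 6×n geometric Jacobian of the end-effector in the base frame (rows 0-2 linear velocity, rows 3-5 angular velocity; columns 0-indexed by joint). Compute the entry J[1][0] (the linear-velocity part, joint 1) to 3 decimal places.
6.159

axis z_0 = ẑ; lever o_n−o_0 = (6.1587,-1.0631,7.0713)
cross product → J_v[:, 0] = (1.0631,6.1587,-0.0000)
J_ω[:, 0] = z_0
entry J[1][0] = 6.1587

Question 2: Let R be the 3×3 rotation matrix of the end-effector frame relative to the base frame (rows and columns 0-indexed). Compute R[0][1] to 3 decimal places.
End-effector y-axis (col 1 of R) = (-0.5000,0.8660,0.0000)
R[0][1] = -0.5000

-0.500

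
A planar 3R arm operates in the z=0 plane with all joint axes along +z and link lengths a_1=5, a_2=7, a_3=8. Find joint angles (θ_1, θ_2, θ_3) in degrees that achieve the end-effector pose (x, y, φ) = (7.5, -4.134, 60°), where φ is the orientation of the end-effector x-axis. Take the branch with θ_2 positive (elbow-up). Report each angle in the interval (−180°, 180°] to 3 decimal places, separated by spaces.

-89.999 29.999 120.000

wrist centre = target − a_3·(cos φ, sin φ) = (3.5000, -11.0622)
cos θ_2 = (134.6223−5²−7²)/(2·5·7) = 0.8660; θ_2 = 29.9991° (elbow-up)
β = atan2(-11.0622,3.5000) = -72.4430°; ψ = atan2(3.4999,11.0622) = 17.5565°
θ_1 = β − ψ = -89.9995°
θ_3 = φ − θ_1 − θ_2 = 120.0004° (wrapped to (-180°,180°])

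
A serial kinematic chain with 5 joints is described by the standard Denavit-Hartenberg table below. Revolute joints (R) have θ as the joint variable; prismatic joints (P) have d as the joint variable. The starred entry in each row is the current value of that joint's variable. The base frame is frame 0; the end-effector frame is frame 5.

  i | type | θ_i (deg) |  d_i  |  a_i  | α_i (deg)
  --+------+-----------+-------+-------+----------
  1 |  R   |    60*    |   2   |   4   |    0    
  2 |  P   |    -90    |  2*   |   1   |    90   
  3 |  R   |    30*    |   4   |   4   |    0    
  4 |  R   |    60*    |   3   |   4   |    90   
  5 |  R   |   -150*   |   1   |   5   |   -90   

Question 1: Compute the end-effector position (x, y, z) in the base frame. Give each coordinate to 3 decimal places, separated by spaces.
after link 1: o_1 = (2.0000, 3.4641, 2.0000)
after link 2: o_2 = (2.8660, 2.9641, 4.0000)
after link 3: o_3 = (3.8660, -2.2321, 6.0000)
after link 4: o_4 = (2.3660, -4.8301, 10.0000)
after link 5: o_5 = (4.4821, -3.1651, 5.6699)

4.482 -3.165 5.670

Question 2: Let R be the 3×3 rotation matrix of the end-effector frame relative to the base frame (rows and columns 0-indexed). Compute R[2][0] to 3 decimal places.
End-effector x-axis (col 0 of R) = (0.2500,0.4330,-0.8660)
R[2][0] = -0.8660

-0.866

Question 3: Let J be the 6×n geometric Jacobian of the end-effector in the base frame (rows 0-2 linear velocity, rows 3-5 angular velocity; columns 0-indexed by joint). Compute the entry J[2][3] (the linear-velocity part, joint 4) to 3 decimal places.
axis z_3 = (-0.5000,-0.8660,0.0000); lever o_n−o_3 = (0.6160,-0.9330,-0.3301)
cross product → J_v[:, 3] = (0.2859,-0.1651,1.0000)
J_ω[:, 3] = z_3
entry J[2][3] = 1.0000

1.000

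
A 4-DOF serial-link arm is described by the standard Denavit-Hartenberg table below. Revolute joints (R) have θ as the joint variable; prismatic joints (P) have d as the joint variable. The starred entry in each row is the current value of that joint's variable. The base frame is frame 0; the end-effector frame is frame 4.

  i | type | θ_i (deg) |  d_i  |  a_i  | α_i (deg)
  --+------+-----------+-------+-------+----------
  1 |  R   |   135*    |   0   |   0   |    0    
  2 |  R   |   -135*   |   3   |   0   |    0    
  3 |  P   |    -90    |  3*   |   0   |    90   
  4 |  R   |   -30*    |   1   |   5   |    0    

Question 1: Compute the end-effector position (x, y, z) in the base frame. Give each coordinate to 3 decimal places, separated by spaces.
after link 1: o_1 = (0.0000, 0.0000, 0.0000)
after link 2: o_2 = (0.0000, 0.0000, 3.0000)
after link 3: o_3 = (0.0000, 0.0000, 6.0000)
after link 4: o_4 = (-1.0000, -4.3301, 3.5000)

-1.000 -4.330 3.500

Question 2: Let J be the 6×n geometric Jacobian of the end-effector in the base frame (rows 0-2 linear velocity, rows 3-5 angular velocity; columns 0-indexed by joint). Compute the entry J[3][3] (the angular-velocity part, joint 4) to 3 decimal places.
axis z_3 = (-1.0000,-0.0000,0.0000); lever o_n−o_3 = (-1.0000,-4.3301,-2.5000)
cross product → J_v[:, 3] = (0.0000,-2.5000,4.3301)
J_ω[:, 3] = z_3
entry J[3][3] = -1.0000

-1.000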